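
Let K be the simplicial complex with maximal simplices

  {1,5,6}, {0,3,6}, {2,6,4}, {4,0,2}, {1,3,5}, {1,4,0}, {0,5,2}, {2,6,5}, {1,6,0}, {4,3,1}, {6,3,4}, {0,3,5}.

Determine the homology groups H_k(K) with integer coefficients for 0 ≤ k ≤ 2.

Fix the vertex order 0 < 1 < 2 < 3 < 4 < 5 < 6 and write every simplex with vertices in increasing order. Then dim K = 2 and the simplices of K are:

  0-simplices (7): [0], [1], [2], [3], [4], [5], [6]
  1-simplices (18): [0,1], [0,2], [0,3], [0,4], [0,5], [0,6], [1,3], [1,4], [1,5], [1,6], [2,4], [2,5], [2,6], [3,4], [3,5], [3,6], [4,6], [5,6]
  2-simplices (12): [0,1,4], [0,1,6], [0,2,4], [0,2,5], [0,3,5], [0,3,6], [1,3,4], [1,3,5], [1,5,6], [2,4,6], [2,5,6], [3,4,6]

Hence C_0 ≅ Z^7, C_1 ≅ Z^18, C_2 ≅ Z^12.

Boundary ∂_1: C_1 → C_0 is given by ∂[p,q] = [q] − [p].
This gives a 7×18 integer matrix of rank 6; reducing to Smith normal form yields diagonal entries (1,1,1,1,1,1).

Boundary ∂_2: C_2 → C_1 acts by ∂[p,q,r] = [q,r] − [p,r] + [p,q]. For instance
  ∂[2,5,6] = [5,6] − [2,6] + [2,5],
  ∂[0,2,4] = [2,4] − [0,4] + [0,2].
This gives a 18×12 integer matrix of rank 12; reducing to Smith normal form yields diagonal entries (1,1,1,1,1,1,1,1,1,1,1,2).

From H_k ≅ ker(∂_k) / im(∂_{k+1}) we obtain:

  H_0: rank C_0 − rank ∂_1 = 7 − 6 = 1, and the invariant factors of ∂_1 are all 1, so H_0 ≅ Z.
  H_1: rank ker ∂_1 − rank ∂_2 = (18 − 6) − 12 = 0, and ∂_2 has invariant factor 2 > 1, so H_1 ≅ Z/2Z.
  H_2: rank ker ∂_2 − rank ∂_3 = (12 − 12) − 0 = 0, and there is no ∂_3, so H_2 ≅ 0.

As a check, the Euler characteristic is 7 − 18 + 12 = 1, which agrees with 1 − 0 + 0 = 1.

H_0 = Z,  H_1 = Z/2Z,  H_2 = 0.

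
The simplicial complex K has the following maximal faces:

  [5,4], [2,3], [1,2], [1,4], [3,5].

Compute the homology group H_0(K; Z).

H_0 = Z.

K has 5 vertices, 5 edges.
rank ∂_0 = 0, rank ∂_1 = 4 ⇒ b_0 = 5 − 0 − 4 = 1; all invariant factors of ∂_1 are 1 so no torsion. So H_0 = Z.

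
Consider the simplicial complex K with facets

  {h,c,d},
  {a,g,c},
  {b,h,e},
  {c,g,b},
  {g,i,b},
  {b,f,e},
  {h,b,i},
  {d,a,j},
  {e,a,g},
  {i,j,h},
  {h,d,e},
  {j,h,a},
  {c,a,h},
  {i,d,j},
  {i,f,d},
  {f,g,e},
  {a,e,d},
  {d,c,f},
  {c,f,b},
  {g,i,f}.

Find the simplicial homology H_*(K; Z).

H_0 = Z,  H_1 = Z ⊕ Z_2,  H_2 = 0.

Take the total order a < b < c < d < e < f < g < h < i < j on the vertex set. Then K (dimension 2) consists of the simplices:

  0-simplices (10): a, b, c, d, e, f, g, h, i, j
  1-simplices (30): ac, ad, ae, ag, ah, aj, bc, be, bf, bg, bh, bi, cd, cf, cg, ch, de, df, dh, di, dj, ef, eg, eh, fg, fi, gi, hi, hj, ij
  2-simplices (20): acg, ach, ade, adj, aeg, ahj, bcf, bcg, bef, beh, bgi, bhi, cdf, cdh, deh, dfi, dij, efg, fgi, hij

so the chain groups are C_0 ≅ Z^10, C_1 ≅ Z^30, C_2 ≅ Z^20.

∂_1: C_1 → C_0 is given by ∂[p,q] = [q] − [p].
The resulting 10×30 matrix has rank 9, and its Smith normal form has invariant factors (1,1,1,1,1,1,1,1,1).

The boundary map ∂_2: C_2 → C_1 acts by ∂[p,q,r] = [q,r] − [p,r] + [p,q]. For instance
  ∂cdh = dh − ch + cd,
  ∂cdf = df − cf + cd.
This gives a 30×20 integer matrix of rank 20; reducing to Smith normal form yields diagonal entries (1,1,1,1,1,1,1,1,1,1,1,1,1,1,1,1,1,1,1,2).

Reading off H_k = ker ∂_k / im ∂_{k+1}:

  H_0: rank C_0 − rank ∂_1 = 10 − 9 = 1, and the invariant factors of ∂_1 are all 1, so H_0 = Z.
  H_1: rank ker ∂_1 − rank ∂_2 = (30 − 9) − 20 = 1, and ∂_2 has invariant factor 2 > 1, so H_1 = Z ⊕ Z_2.
  H_2: rank ker ∂_2 − rank ∂_3 = (20 − 20) − 0 = 0, and there is no ∂_3, so H_2 = 0.

(K is a triangulation of the Klein bottle.)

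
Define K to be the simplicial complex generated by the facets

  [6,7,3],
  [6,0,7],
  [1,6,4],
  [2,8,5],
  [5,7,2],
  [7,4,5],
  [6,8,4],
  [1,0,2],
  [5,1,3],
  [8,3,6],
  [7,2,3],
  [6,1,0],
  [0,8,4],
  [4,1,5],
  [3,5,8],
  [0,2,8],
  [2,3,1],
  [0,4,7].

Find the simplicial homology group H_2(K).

H_2 ≅ 0.

Take the total order 0 < 1 < 2 < 3 < 4 < 5 < 6 < 7 < 8 on the vertex set. Then K (dimension 2) consists of the simplices:

  0-simplices (9): [0], [1], [2], [3], [4], [5], [6], [7], [8]
  1-simplices (27): (27 of them)
  2-simplices (18): [0,1,2], [0,1,6], [0,2,8], [0,4,7], [0,4,8], [0,6,7], [1,2,3], [1,3,5], [1,4,5], [1,4,6], [2,3,7], [2,5,7], [2,5,8], [3,5,8], [3,6,7], [3,6,8], [4,5,7], [4,6,8]

giving chain groups C_0 ≅ Z^9, C_1 ≅ Z^27, C_2 ≅ Z^18.

The boundary map ∂_1: C_1 → C_0 sends each edge [p,q] (with p < q) to q − p. For instance
  ∂[1,2] = [2] − [1].
The resulting 9×27 matrix has rank 8, and its Smith normal form has invariant factors (1,1,1,1,1,1,1,1).

∂_2: C_2 → C_1 sends each 2-simplex [p,q,r] to [q,r] − [p,r] + [p,q]. For instance
  ∂[3,6,7] = [6,7] − [3,7] + [3,6],
  ∂[0,2,8] = [2,8] − [0,8] + [0,2].
The 27×18 boundary matrix has rank 18 and Smith normal form diag(1,1,1,1,1,1,1,1,1,1,1,1,1,1,1,1,1,2).

From H_k ≅ ker(∂_k) / im(∂_{k+1}) we obtain:

  H_2: rank ker ∂_2 − rank ∂_3 = (18 − 18) − 0 = 0, and there is no ∂_3, so H_2 ≅ 0.

(K is a triangulation of the Klein bottle.)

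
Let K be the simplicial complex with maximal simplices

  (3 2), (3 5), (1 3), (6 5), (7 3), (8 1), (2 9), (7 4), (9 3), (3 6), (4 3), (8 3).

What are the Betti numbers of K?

b_0 = 1, b_1 = 4.

Fix the vertex order 1 < 2 < 3 < 4 < 5 < 6 < 7 < 8 < 9 and write every simplex with vertices in increasing order. Then dim K = 1 and the simplices of K are:

  0-simplices (9): [1], [2], [3], [4], [5], [6], [7], [8], [9]
  1-simplices (12): [1,3], [1,8], [2,3], [2,9], [3,4], [3,5], [3,6], [3,7], [3,8], [3,9], [4,7], [5,6]

so the chain groups are C_0 ≅ Z^9, C_1 ≅ Z^12.

The boundary map ∂_1: C_1 → C_0 is given by ∂[p,q] = [q] − [p]. For instance
  ∂[2,3] = [3] − [2].
The resulting 9×12 matrix has rank 8, and its Smith normal form has invariant factors (1,1,1,1,1,1,1,1).

Computing H_k = (kernel of ∂_k) / (image of ∂_{k+1}):

  H_0: rank C_0 − rank ∂_1 = 9 − 8 = 1, and the invariant factors of ∂_1 are all 1, so H_0 = Z.
  H_1: rank ker ∂_1 − rank ∂_2 = (12 − 8) − 0 = 4, and there is no ∂_2, so H_1 = Z^4.

(K is a triangulation of a wedge of 4 circles.)

Hence the Betti numbers are b_0 = 1, b_1 = 4.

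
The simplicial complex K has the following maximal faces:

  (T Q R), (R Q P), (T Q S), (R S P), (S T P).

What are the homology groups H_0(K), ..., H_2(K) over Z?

H_0 = Z,  H_1 = Z,  H_2 = 0.

Take the total order P < Q < R < S < T on the vertex set. Then K (dimension 2) consists of the simplices:

  0-simplices (5): P, Q, R, S, T
  1-simplices (10): PQ, PR, PS, PT, QR, QS, QT, RS, RT, ST
  2-simplices (5): PQR, PRS, PST, QRT, QST

so the chain groups are C_0 ≅ Z^5, C_1 ≅ Z^10, C_2 ≅ Z^5.

The boundary map ∂_1: C_1 → C_0 is given by ∂[p,q] = [q] − [p]. For instance
  ∂PS = S − P.
This gives a 5×10 integer matrix of rank 4; reducing to Smith normal form yields diagonal entries (1,1,1,1).

Boundary ∂_2: C_2 → C_1 acts by ∂[p,q,r] = [q,r] − [p,r] + [p,q]. For instance
  ∂PRS = RS − PS + PR,
  ∂PST = ST − PT + PS.
The 10×5 boundary matrix has rank 5 and Smith normal form diag(1,1,1,1,1).

Now H_k = ker ∂_k / im ∂_{k+1}, so:

  H_0: rank C_0 − rank ∂_1 = 5 − 4 = 1, and the invariant factors of ∂_1 are all 1, so H_0 = Z.
  H_1: rank ker ∂_1 − rank ∂_2 = (10 − 4) − 5 = 1, and the invariant factors of ∂_2 are all 1, so H_1 = Z.
  H_2: rank ker ∂_2 − rank ∂_3 = (5 − 5) − 0 = 0, and there is no ∂_3, so H_2 = 0.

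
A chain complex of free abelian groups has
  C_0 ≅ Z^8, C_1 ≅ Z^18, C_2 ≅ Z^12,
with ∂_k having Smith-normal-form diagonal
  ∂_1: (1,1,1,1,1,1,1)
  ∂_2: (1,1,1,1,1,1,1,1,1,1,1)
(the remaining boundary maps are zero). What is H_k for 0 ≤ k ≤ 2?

H_0: b_0 = 8 − 0 − 7 = 1; torsion from ∂_1 factors > 1: none. So H_0 ≅ Z.
H_1: b_1 = 18 − 7 − 11 = 0; torsion from ∂_2 factors > 1: none. So H_1 ≅ 0.
H_2: b_2 = 12 − 11 − 0 = 1; torsion from ∂_3 factors > 1: none. So H_2 ≅ Z.

H_0 ≅ Z,  H_1 = 0,  H_2 ≅ Z.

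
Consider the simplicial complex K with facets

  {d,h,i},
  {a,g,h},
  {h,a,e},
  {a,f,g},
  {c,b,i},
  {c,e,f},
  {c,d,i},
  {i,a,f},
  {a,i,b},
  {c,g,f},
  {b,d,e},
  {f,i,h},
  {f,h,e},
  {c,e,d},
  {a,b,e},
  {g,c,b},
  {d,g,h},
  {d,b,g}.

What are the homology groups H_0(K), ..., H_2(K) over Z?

H_0 ≅ Z,  H_1 ≅ Z × Z/2,  H_2 = 0.

Take the total order a < b < c < d < e < f < g < h < i on the vertex set. Then K (dimension 2) consists of the simplices:

  0-simplices (9): a, b, c, d, e, f, g, h, i
  1-simplices (27): ab, ae, af, ag, ah, ai, bc, bd, be, bg, bi, cd, ce, cf, cg, ci, de, dg, dh, di, ef, eh, fg, fh, fi, gh, hi
  2-simplices (18): abe, abi, aeh, afg, afi, agh, bcg, bci, bde, bdg, cde, cdi, cef, cfg, dgh, dhi, efh, fhi

giving chain groups C_0 ≅ Z^9, C_1 ≅ Z^27, C_2 ≅ Z^18.

Boundary ∂_1: C_1 → C_0 maps an edge to its endpoints' difference, ∂[p,q] = q − p. For instance
  ∂cg = g − c.
This gives a 9×27 integer matrix of rank 8; reducing to Smith normal form yields diagonal entries (1,1,1,1,1,1,1,1).

The boundary map ∂_2: C_2 → C_1 acts by ∂[p,q,r] = [q,r] − [p,r] + [p,q]. For instance
  ∂abi = bi − ai + ab,
  ∂bcg = cg − bg + bc.
The 27×18 boundary matrix has rank 18 and Smith normal form diag(1,1,1,1,1,1,1,1,1,1,1,1,1,1,1,1,1,2).

Now H_k = ker ∂_k / im ∂_{k+1}, so:

  H_0: rank C_0 − rank ∂_1 = 9 − 8 = 1, and the invariant factors of ∂_1 are all 1, so H_0 = Z.
  H_1: rank ker ∂_1 − rank ∂_2 = (27 − 8) − 18 = 1, and ∂_2 has invariant factor 2 > 1, so H_1 = Z × Z/2.
  H_2: rank ker ∂_2 − rank ∂_3 = (18 − 18) − 0 = 0, and there is no ∂_3, so H_2 = 0.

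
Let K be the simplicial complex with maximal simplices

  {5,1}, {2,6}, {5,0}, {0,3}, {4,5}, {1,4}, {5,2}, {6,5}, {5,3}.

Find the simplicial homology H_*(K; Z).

K has 7 vertices, 9 edges.
rank ∂_0 = 0, rank ∂_1 = 6 ⇒ b_0 = 7 − 0 − 6 = 1; all invariant factors of ∂_1 are 1 so no torsion. So H_0 = Z.
rank ∂_1 = 6, rank ∂_2 = 0 ⇒ b_1 = 9 − 6 − 0 = 3. So H_1 = Z^3.

H_0 = Z,  H_1 = Z^3.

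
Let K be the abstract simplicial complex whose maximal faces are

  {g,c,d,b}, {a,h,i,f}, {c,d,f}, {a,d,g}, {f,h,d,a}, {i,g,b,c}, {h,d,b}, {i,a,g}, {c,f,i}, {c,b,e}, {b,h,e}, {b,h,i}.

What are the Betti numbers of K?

Take the total order a < b < c < d < e < f < g < h < i on the vertex set. Then K (dimension 3) consists of the simplices:

  0-simplices (9): a, b, c, d, e, f, g, h, i
  1-simplices (24): ad, af, ag, ah, ai, bc, bd, be, bg, bh, bi, cd, ce, cf, cg, ci, df, dg, dh, eh, fh, fi, gi, hi
  2-simplices (22): adf, adg, adh, afh, afi, agi, ahi, bcd, bce, bcg, bci, bdg, bdh, beh, bgi, bhi, cdf, cdg, cfi, cgi, dfh, fhi
  3-simplices (4): adfh, afhi, bcdg, bcgi

giving chain groups C_0 ≅ Z^9, C_1 ≅ Z^24, C_2 ≅ Z^22, C_3 ≅ Z^4.

∂_1: C_1 → C_0 maps an edge to its endpoints' difference, ∂[p,q] = q − p. For instance
  ∂bc = c − b.
The 9×24 boundary matrix has rank 8 and Smith normal form diag(1,1,1,1,1,1,1,1).

The boundary map ∂_2: C_2 → C_1 sends each 2-simplex [p,q,r] to [q,r] − [p,r] + [p,q]. For instance
  ∂bcg = cg − bg + bc,
  ∂bhi = hi − bi + bh.
The resulting 24×22 matrix has rank 16, and its Smith normal form has invariant factors (1,1,1,1,1,1,1,1,1,1,1,1,1,1,1,1).

Boundary ∂_3: C_3 → C_2 sends each 3-simplex σ to the alternating sum Σ_i (−1)^i (σ with its i-th vertex removed). For instance
  ∂bcgi = cgi − bgi + bci − bcg,
  ∂adfh = dfh − afh + adh − adf.
As a 22×4 matrix over Z this has rank 4, with invariant factors (1,1,1,1).

Now H_k = ker ∂_k / im ∂_{k+1}, so:

  H_0: rank C_0 − rank ∂_1 = 9 − 8 = 1, and the invariant factors of ∂_1 are all 1, so H_0 = Z.
  H_1: rank ker ∂_1 − rank ∂_2 = (24 − 8) − 16 = 0, and the invariant factors of ∂_2 are all 1, so H_1 = 0.
  H_2: rank ker ∂_2 − rank ∂_3 = (22 − 16) − 4 = 2, and the invariant factors of ∂_3 are all 1, so H_2 = Z^2.
  H_3: rank ker ∂_3 − rank ∂_4 = (4 − 4) − 0 = 0, and there is no ∂_4, so H_3 = 0.

Hence the Betti numbers are b_0 = 1, b_1 = 0, b_2 = 2, b_3 = 0.

b_0 = 1, b_1 = 0, b_2 = 2, b_3 = 0.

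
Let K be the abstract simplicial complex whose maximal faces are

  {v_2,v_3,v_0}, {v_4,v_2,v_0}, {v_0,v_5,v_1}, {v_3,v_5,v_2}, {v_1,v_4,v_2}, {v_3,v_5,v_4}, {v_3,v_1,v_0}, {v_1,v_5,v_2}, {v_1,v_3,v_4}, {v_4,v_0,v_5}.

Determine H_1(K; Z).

H_1 = Z/2Z.

K has 6 vertices, 15 edges, 10 triangles.
rank ∂_1 = 5, rank ∂_2 = 10 ⇒ b_1 = 15 − 5 − 10 = 0; ∂_2 has invariant factor(s) [2] giving torsion. So H_1 = Z/2Z.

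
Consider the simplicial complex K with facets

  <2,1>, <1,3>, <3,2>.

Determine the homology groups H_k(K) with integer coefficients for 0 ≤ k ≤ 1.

Fix the vertex order 1 < 2 < 3 and write every simplex with vertices in increasing order. Then dim K = 1 and the simplices of K are:

  0-simplices (3): [1], [2], [3]
  1-simplices (3): [1,2], [1,3], [2,3]

giving chain groups C_0 ≅ Z^3, C_1 ≅ Z^3.

∂_1: C_1 → C_0 sends each edge [p,q] (with p < q) to q − p. For instance
  ∂[1,2] = [2] − [1].
As a 3×3 matrix over Z this has rank 2, with invariant factors (1,1).

From H_k ≅ ker(∂_k) / im(∂_{k+1}) we obtain:

  H_0: rank C_0 − rank ∂_1 = 3 − 2 = 1, and the invariant factors of ∂_1 are all 1, so H_0 ≅ Z.
  H_1: rank ker ∂_1 − rank ∂_2 = (3 − 2) − 0 = 1, and there is no ∂_2, so H_1 ≅ Z.

As a check, the Euler characteristic is 3 − 3 = 0, which agrees with 1 − 1 = 0.
(K is a triangulation of the circle S^1.)

H_0 = Z,  H_1 = Z.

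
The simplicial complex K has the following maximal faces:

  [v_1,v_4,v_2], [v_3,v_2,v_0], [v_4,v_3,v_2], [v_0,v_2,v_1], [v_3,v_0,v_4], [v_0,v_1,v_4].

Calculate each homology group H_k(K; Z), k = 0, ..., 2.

H_0 = Z,  H_1 = 0,  H_2 = Z.

We work with the vertex ordering v_0 < v_1 < v_2 < v_3 < v_4. The simplices of K, each written with vertices in increasing order, are:

  0-simplices (5): [v_0], [v_1], [v_2], [v_3], [v_4]
  1-simplices (9): [v_0,v_1], [v_0,v_2], [v_0,v_3], [v_0,v_4], [v_1,v_2], [v_1,v_4], [v_2,v_3], [v_2,v_4], [v_3,v_4]
  2-simplices (6): [v_0,v_1,v_2], [v_0,v_1,v_4], [v_0,v_2,v_3], [v_0,v_3,v_4], [v_1,v_2,v_4], [v_2,v_3,v_4]

giving chain groups C_0 ≅ Z^5, C_1 ≅ Z^9, C_2 ≅ Z^6.

The boundary map ∂_1: C_1 → C_0 maps an edge to its endpoints' difference, ∂[p,q] = q − p.
This gives a 5×9 integer matrix of rank 4; reducing to Smith normal form yields diagonal entries (1,1,1,1).

∂_2: C_2 → C_1 maps a triangle to the signed sum of its edges. For instance
  ∂[v_0,v_3,v_4] = [v_3,v_4] − [v_0,v_4] + [v_0,v_3],
  ∂[v_0,v_1,v_2] = [v_1,v_2] − [v_0,v_2] + [v_0,v_1].
This gives a 9×6 integer matrix of rank 5; reducing to Smith normal form yields diagonal entries (1,1,1,1,1).

From H_k ≅ ker(∂_k) / im(∂_{k+1}) we obtain:

  H_0: rank C_0 − rank ∂_1 = 5 − 4 = 1, and the invariant factors of ∂_1 are all 1, so H_0 ≅ Z.
  H_1: rank ker ∂_1 − rank ∂_2 = (9 − 4) − 5 = 0, and the invariant factors of ∂_2 are all 1, so H_1 ≅ 0.
  H_2: rank ker ∂_2 − rank ∂_3 = (6 − 5) − 0 = 1, and there is no ∂_3, so H_2 ≅ Z.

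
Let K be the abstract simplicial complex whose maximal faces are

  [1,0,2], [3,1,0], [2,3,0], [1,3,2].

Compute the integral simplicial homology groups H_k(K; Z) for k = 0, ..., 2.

Order the vertices as 0 < 1 < 2 < 3. Listing each simplex with vertices in this order, K has dimension 2 with simplices:

  0-simplices (4): [0], [1], [2], [3]
  1-simplices (6): [0,1], [0,2], [0,3], [1,2], [1,3], [2,3]
  2-simplices (4): [0,1,2], [0,1,3], [0,2,3], [1,2,3]

so the chain groups are C_0 ≅ Z^4, C_1 ≅ Z^6, C_2 ≅ Z^4.

∂_1: C_1 → C_0 is given by ∂[p,q] = [q] − [p].
The resulting 4×6 matrix has rank 3, and its Smith normal form has invariant factors (1,1,1).

The boundary map ∂_2: C_2 → C_1 sends each 2-simplex [p,q,r] to [q,r] − [p,r] + [p,q]. For instance
  ∂[0,1,3] = [1,3] − [0,3] + [0,1],
  ∂[1,2,3] = [2,3] − [1,3] + [1,2].
This gives a 6×4 integer matrix of rank 3; reducing to Smith normal form yields diagonal entries (1,1,1).

Reading off H_k = ker ∂_k / im ∂_{k+1}:

  H_0: rank C_0 − rank ∂_1 = 4 − 3 = 1, and the invariant factors of ∂_1 are all 1, so H_0 ≅ Z.
  H_1: rank ker ∂_1 − rank ∂_2 = (6 − 3) − 3 = 0, and the invariant factors of ∂_2 are all 1, so H_1 ≅ 0.
  H_2: rank ker ∂_2 − rank ∂_3 = (4 − 3) − 0 = 1, and there is no ∂_3, so H_2 ≅ Z.

As a check, the Euler characteristic is 4 − 6 + 4 = 2, which agrees with 1 − 0 + 1 = 2.
(K is a triangulation of the 2-sphere S^2.)

H_0 ≅ Z,  H_1 = 0,  H_2 ≅ Z.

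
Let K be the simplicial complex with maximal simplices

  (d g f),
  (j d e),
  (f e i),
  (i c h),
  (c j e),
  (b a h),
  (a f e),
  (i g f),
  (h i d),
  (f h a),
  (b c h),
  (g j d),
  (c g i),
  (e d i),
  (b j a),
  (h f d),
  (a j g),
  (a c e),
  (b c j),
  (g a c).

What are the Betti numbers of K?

Take the total order a < b < c < d < e < f < g < h < i < j on the vertex set. Then K (dimension 2) consists of the simplices:

  0-simplices (10): a, b, c, d, e, f, g, h, i, j
  1-simplices (30): ab, ac, ae, af, ag, ah, aj, bc, bh, bj, ce, cg, ch, ci, cj, de, df, dg, dh, di, dj, ef, ei, ej, fg, fh, fi, gi, gj, hi
  2-simplices (20): abh, abj, ace, acg, aef, afh, agj, bch, bcj, cej, cgi, chi, dei, dej, dfg, dfh, dgj, dhi, efi, fgi

giving chain groups C_0 ≅ Z^10, C_1 ≅ Z^30, C_2 ≅ Z^20.

∂_1: C_1 → C_0 maps an edge to its endpoints' difference, ∂[p,q] = q − p. For instance
  ∂dg = g − d.
The resulting 10×30 matrix has rank 9, and its Smith normal form has invariant factors (1,1,1,1,1,1,1,1,1).

Boundary ∂_2: C_2 → C_1 maps a triangle to the signed sum of its edges. For instance
  ∂dfg = fg − dg + df,
  ∂abh = bh − ah + ab.
The resulting 30×20 matrix has rank 20, and its Smith normal form has invariant factors (1,1,1,1,1,1,1,1,1,1,1,1,1,1,1,1,1,1,1,2).

Reading off H_k = ker ∂_k / im ∂_{k+1}:

  H_0: rank C_0 − rank ∂_1 = 10 − 9 = 1, and the invariant factors of ∂_1 are all 1, so H_0 = Z.
  H_1: rank ker ∂_1 − rank ∂_2 = (30 − 9) − 20 = 1, and ∂_2 has invariant factor 2 > 1, so H_1 = Z ⊕ Z/2Z.
  H_2: rank ker ∂_2 − rank ∂_3 = (20 − 20) − 0 = 0, and there is no ∂_3, so H_2 = 0.

As a check, the Euler characteristic is 10 − 30 + 20 = 0, which agrees with 1 − 1 + 0 = 0.
(K is a triangulation of the Klein bottle.)

Hence the Betti numbers are b_0 = 1, b_1 = 1, b_2 = 0.

b_0 = 1, b_1 = 1, b_2 = 0.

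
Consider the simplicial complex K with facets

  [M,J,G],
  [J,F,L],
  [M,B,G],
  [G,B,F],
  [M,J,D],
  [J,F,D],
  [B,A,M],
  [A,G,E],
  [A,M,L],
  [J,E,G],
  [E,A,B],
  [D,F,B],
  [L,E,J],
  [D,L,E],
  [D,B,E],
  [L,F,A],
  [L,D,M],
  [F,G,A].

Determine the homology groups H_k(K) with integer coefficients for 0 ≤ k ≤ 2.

Order the vertices as A < B < D < E < F < G < J < L < M. Listing each simplex with vertices in this order, K has dimension 2 with simplices:

  0-simplices (9): A, B, D, E, F, G, J, L, M
  1-simplices (27): AB, AE, AF, AG, AL, AM, BD, BE, BF, BG, BM, DE, DF, DJ, DL, DM, EG, EJ, EL, FG, FJ, FL, GJ, GM, JL, JM, LM
  2-simplices (18): ABE, ABM, AEG, AFG, AFL, ALM, BDE, BDF, BFG, BGM, DEL, DFJ, DJM, DLM, EGJ, EJL, FJL, GJM

Hence C_0 ≅ Z^9, C_1 ≅ Z^27, C_2 ≅ Z^18.

Boundary ∂_1: C_1 → C_0 maps an edge to its endpoints' difference, ∂[p,q] = q − p. For instance
  ∂AB = B − A.
The resulting 9×27 matrix has rank 8, and its Smith normal form has invariant factors (1,1,1,1,1,1,1,1).

Boundary ∂_2: C_2 → C_1 sends each 2-simplex [p,q,r] to [q,r] − [p,r] + [p,q]. For instance
  ∂FJL = JL − FL + FJ,
  ∂DFJ = FJ − DJ + DF.
This gives a 27×18 integer matrix of rank 18; reducing to Smith normal form yields diagonal entries (1,1,1,1,1,1,1,1,1,1,1,1,1,1,1,1,1,2).

Now H_k = ker ∂_k / im ∂_{k+1}, so:

  H_0: rank C_0 − rank ∂_1 = 9 − 8 = 1, and the invariant factors of ∂_1 are all 1, so H_0 = Z.
  H_1: rank ker ∂_1 − rank ∂_2 = (27 − 8) − 18 = 1, and ∂_2 has invariant factor 2 > 1, so H_1 = Z ⊕ Z/2.
  H_2: rank ker ∂_2 − rank ∂_3 = (18 − 18) − 0 = 0, and there is no ∂_3, so H_2 = 0.

(K is a triangulation of the Klein bottle.)

H_0 ≅ Z,  H_1 ≅ Z ⊕ Z/2,  H_2 = 0.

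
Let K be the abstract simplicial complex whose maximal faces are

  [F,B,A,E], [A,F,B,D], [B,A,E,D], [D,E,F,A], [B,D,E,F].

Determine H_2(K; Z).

H_2 ≅ 0.

We work with the vertex ordering A < B < D < E < F. The simplices of K, each written with vertices in increasing order, are:

  0-simplices (5): A, B, D, E, F
  1-simplices (10): AB, AD, AE, AF, BD, BE, BF, DE, DF, EF
  2-simplices (10): ABD, ABE, ABF, ADE, ADF, AEF, BDE, BDF, BEF, DEF
  3-simplices (5): ABDE, ABDF, ABEF, ADEF, BDEF

Hence C_0 ≅ Z^5, C_1 ≅ Z^10, C_2 ≅ Z^10, C_3 ≅ Z^5.

Boundary ∂_1: C_1 → C_0 maps an edge to its endpoints' difference, ∂[p,q] = q − p.
The resulting 5×10 matrix has rank 4, and its Smith normal form has invariant factors (1,1,1,1).

The boundary map ∂_2: C_2 → C_1 sends each 2-simplex [p,q,r] to [q,r] − [p,r] + [p,q]. For instance
  ∂ADE = DE − AE + AD,
  ∂ADF = DF − AF + AD.
As a 10×10 matrix over Z this has rank 6, with invariant factors (1,1,1,1,1,1).

Boundary ∂_3: C_3 → C_2 sends each 3-simplex σ to the alternating sum Σ_i (−1)^i (σ with its i-th vertex removed). For instance
  ∂ADEF = DEF − AEF + ADF − ADE,
  ∂ABDE = BDE − ADE + ABE − ABD.
The resulting 10×5 matrix has rank 4, and its Smith normal form has invariant factors (1,1,1,1).

From H_k ≅ ker(∂_k) / im(∂_{k+1}) we obtain:

  H_2: rank ker ∂_2 − rank ∂_3 = (10 − 6) − 4 = 0, and the invariant factors of ∂_3 are all 1, so H_2 = 0.

(K is a triangulation of the 3-sphere S^3.)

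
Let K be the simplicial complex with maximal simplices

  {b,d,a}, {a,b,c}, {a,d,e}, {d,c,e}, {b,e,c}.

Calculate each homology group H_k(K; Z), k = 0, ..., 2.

H_0 = Z,  H_1 = Z,  H_2 = 0.

Take the total order a < b < c < d < e on the vertex set. Then K (dimension 2) consists of the simplices:

  0-simplices (5): a, b, c, d, e
  1-simplices (10): ab, ac, ad, ae, bc, bd, be, cd, ce, de
  2-simplices (5): abc, abd, ade, bce, cde

so the chain groups are C_0 ≅ Z^5, C_1 ≅ Z^10, C_2 ≅ Z^5.

Boundary ∂_1: C_1 → C_0 maps an edge to its endpoints' difference, ∂[p,q] = q − p. For instance
  ∂de = e − d.
The 5×10 boundary matrix has rank 4 and Smith normal form diag(1,1,1,1).

Boundary ∂_2: C_2 → C_1 maps a triangle to the signed sum of its edges. For instance
  ∂ade = de − ae + ad,
  ∂abd = bd − ad + ab.
The 10×5 boundary matrix has rank 5 and Smith normal form diag(1,1,1,1,1).

Computing H_k = (kernel of ∂_k) / (image of ∂_{k+1}):

  H_0: rank C_0 − rank ∂_1 = 5 − 4 = 1, and the invariant factors of ∂_1 are all 1, so H_0 = Z.
  H_1: rank ker ∂_1 − rank ∂_2 = (10 − 4) − 5 = 1, and the invariant factors of ∂_2 are all 1, so H_1 = Z.
  H_2: rank ker ∂_2 − rank ∂_3 = (5 − 5) − 0 = 0, and there is no ∂_3, so H_2 = 0.

As a check, the Euler characteristic is 5 − 10 + 5 = 0, which agrees with 1 − 1 + 0 = 0.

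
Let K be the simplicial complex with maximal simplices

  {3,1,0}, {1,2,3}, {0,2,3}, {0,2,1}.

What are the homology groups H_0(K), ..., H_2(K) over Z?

K has 4 vertices, 6 edges, 4 triangles.
rank ∂_0 = 0, rank ∂_1 = 3 ⇒ b_0 = 4 − 0 − 3 = 1; all invariant factors of ∂_1 are 1 so no torsion. So H_0 ≅ Z.
rank ∂_1 = 3, rank ∂_2 = 3 ⇒ b_1 = 6 − 3 − 3 = 0; all invariant factors of ∂_2 are 1 so no torsion. So H_1 ≅ 0.
rank ∂_2 = 3, rank ∂_3 = 0 ⇒ b_2 = 4 − 3 − 0 = 1. So H_2 ≅ Z.

H_0 = Z,  H_1 = 0,  H_2 = Z.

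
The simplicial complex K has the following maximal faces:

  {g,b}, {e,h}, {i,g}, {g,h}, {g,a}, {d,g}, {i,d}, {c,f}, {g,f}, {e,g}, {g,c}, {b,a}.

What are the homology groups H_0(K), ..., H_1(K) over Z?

H_0 = Z,  H_1 = Z^4.

Take the total order a < b < c < d < e < f < g < h < i on the vertex set. Then K (dimension 1) consists of the simplices:

  0-simplices (9): a, b, c, d, e, f, g, h, i
  1-simplices (12): ab, ag, bg, cf, cg, dg, di, eg, eh, fg, gh, gi

so the chain groups are C_0 ≅ Z^9, C_1 ≅ Z^12.

∂_1: C_1 → C_0 sends each edge [p,q] (with p < q) to q − p.
This gives a 9×12 integer matrix of rank 8; reducing to Smith normal form yields diagonal entries (1,1,1,1,1,1,1,1).

From H_k ≅ ker(∂_k) / im(∂_{k+1}) we obtain:

  H_0: rank C_0 − rank ∂_1 = 9 − 8 = 1, and the invariant factors of ∂_1 are all 1, so H_0 = Z.
  H_1: rank ker ∂_1 − rank ∂_2 = (12 − 8) − 0 = 4, and there is no ∂_2, so H_1 = Z^4.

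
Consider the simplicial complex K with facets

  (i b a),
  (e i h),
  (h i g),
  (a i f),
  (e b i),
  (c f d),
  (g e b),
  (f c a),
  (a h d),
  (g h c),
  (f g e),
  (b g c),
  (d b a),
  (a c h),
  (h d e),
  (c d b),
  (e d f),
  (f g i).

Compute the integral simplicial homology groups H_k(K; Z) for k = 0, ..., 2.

Order the vertices as a < b < c < d < e < f < g < h < i. Listing each simplex with vertices in this order, K has dimension 2 with simplices:

  0-simplices (9): a, b, c, d, e, f, g, h, i
  1-simplices (27): ab, ac, ad, af, ah, ai, bc, bd, be, bg, bi, cd, cf, cg, ch, de, df, dh, ef, eg, eh, ei, fg, fi, gh, gi, hi
  2-simplices (18): abd, abi, acf, ach, adh, afi, bcd, bcg, beg, bei, cdf, cgh, def, deh, efg, ehi, fgi, ghi

giving chain groups C_0 ≅ Z^9, C_1 ≅ Z^27, C_2 ≅ Z^18.

∂_1: C_1 → C_0 sends each edge [p,q] (with p < q) to q − p.
This gives a 9×27 integer matrix of rank 8; reducing to Smith normal form yields diagonal entries (1,1,1,1,1,1,1,1).

The boundary map ∂_2: C_2 → C_1 maps a triangle to the signed sum of its edges. For instance
  ∂ach = ch − ah + ac,
  ∂deh = eh − dh + de.
The resulting 27×18 matrix has rank 18, and its Smith normal form has invariant factors (1,1,1,1,1,1,1,1,1,1,1,1,1,1,1,1,1,2).

Now H_k = ker ∂_k / im ∂_{k+1}, so:

  H_0: rank C_0 − rank ∂_1 = 9 − 8 = 1, and the invariant factors of ∂_1 are all 1, so H_0 ≅ Z.
  H_1: rank ker ∂_1 − rank ∂_2 = (27 − 8) − 18 = 1, and ∂_2 has invariant factor 2 > 1, so H_1 ≅ Z ⊕ Z/2.
  H_2: rank ker ∂_2 − rank ∂_3 = (18 − 18) − 0 = 0, and there is no ∂_3, so H_2 ≅ 0.

H_0 ≅ Z,  H_1 ≅ Z ⊕ Z/2,  H_2 = 0.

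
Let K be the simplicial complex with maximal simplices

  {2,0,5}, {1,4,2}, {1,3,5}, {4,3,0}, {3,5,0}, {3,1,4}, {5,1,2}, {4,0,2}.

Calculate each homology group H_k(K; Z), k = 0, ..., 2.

H_0 ≅ Z,  H_1 = 0,  H_2 ≅ Z.

Fix the vertex order 0 < 1 < 2 < 3 < 4 < 5 and write every simplex with vertices in increasing order. Then dim K = 2 and the simplices of K are:

  0-simplices (6): [0], [1], [2], [3], [4], [5]
  1-simplices (12): [0,2], [0,3], [0,4], [0,5], [1,2], [1,3], [1,4], [1,5], [2,4], [2,5], [3,4], [3,5]
  2-simplices (8): [0,2,4], [0,2,5], [0,3,4], [0,3,5], [1,2,4], [1,2,5], [1,3,4], [1,3,5]

Hence C_0 ≅ Z^6, C_1 ≅ Z^12, C_2 ≅ Z^8.

∂_1: C_1 → C_0 is given by ∂[p,q] = [q] − [p]. For instance
  ∂[0,5] = [5] − [0].
The resulting 6×12 matrix has rank 5, and its Smith normal form has invariant factors (1,1,1,1,1).

Boundary ∂_2: C_2 → C_1 maps a triangle to the signed sum of its edges. For instance
  ∂[1,2,4] = [2,4] − [1,4] + [1,2],
  ∂[0,3,5] = [3,5] − [0,5] + [0,3].
This gives a 12×8 integer matrix of rank 7; reducing to Smith normal form yields diagonal entries (1,1,1,1,1,1,1).

From H_k ≅ ker(∂_k) / im(∂_{k+1}) we obtain:

  H_0: rank C_0 − rank ∂_1 = 6 − 5 = 1, and the invariant factors of ∂_1 are all 1, so H_0 = Z.
  H_1: rank ker ∂_1 − rank ∂_2 = (12 − 5) − 7 = 0, and the invariant factors of ∂_2 are all 1, so H_1 = 0.
  H_2: rank ker ∂_2 − rank ∂_3 = (8 − 7) − 0 = 1, and there is no ∂_3, so H_2 = Z.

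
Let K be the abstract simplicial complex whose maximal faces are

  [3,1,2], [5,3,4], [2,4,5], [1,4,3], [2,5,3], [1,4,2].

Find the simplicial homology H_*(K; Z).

H_0 ≅ Z,  H_1 = 0,  H_2 ≅ Z.

Take the total order 1 < 2 < 3 < 4 < 5 on the vertex set. Then K (dimension 2) consists of the simplices:

  0-simplices (5): [1], [2], [3], [4], [5]
  1-simplices (9): [1,2], [1,3], [1,4], [2,3], [2,4], [2,5], [3,4], [3,5], [4,5]
  2-simplices (6): [1,2,3], [1,2,4], [1,3,4], [2,3,5], [2,4,5], [3,4,5]

giving chain groups C_0 ≅ Z^5, C_1 ≅ Z^9, C_2 ≅ Z^6.

Boundary ∂_1: C_1 → C_0 sends each edge [p,q] (with p < q) to q − p. For instance
  ∂[1,3] = [3] − [1].
As a 5×9 matrix over Z this has rank 4, with invariant factors (1,1,1,1).

Boundary ∂_2: C_2 → C_1 sends each 2-simplex [p,q,r] to [q,r] − [p,r] + [p,q]. For instance
  ∂[2,4,5] = [4,5] − [2,5] + [2,4],
  ∂[3,4,5] = [4,5] − [3,5] + [3,4].
The resulting 9×6 matrix has rank 5, and its Smith normal form has invariant factors (1,1,1,1,1).

Computing H_k = (kernel of ∂_k) / (image of ∂_{k+1}):

  H_0: rank C_0 − rank ∂_1 = 5 − 4 = 1, and the invariant factors of ∂_1 are all 1, so H_0 = Z.
  H_1: rank ker ∂_1 − rank ∂_2 = (9 − 4) − 5 = 0, and the invariant factors of ∂_2 are all 1, so H_1 = 0.
  H_2: rank ker ∂_2 − rank ∂_3 = (6 − 5) − 0 = 1, and there is no ∂_3, so H_2 = Z.

As a check, the Euler characteristic is 5 − 9 + 6 = 2, which agrees with 1 − 0 + 1 = 2.
(K is a triangulation of the 2-sphere S^2.)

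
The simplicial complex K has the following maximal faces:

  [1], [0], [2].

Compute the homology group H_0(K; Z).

K has 3 vertices.
rank ∂_0 = 0, rank ∂_1 = 0 ⇒ b_0 = 3 − 0 − 0 = 3. So H_0 ≅ Z^3.

H_0 = Z^3.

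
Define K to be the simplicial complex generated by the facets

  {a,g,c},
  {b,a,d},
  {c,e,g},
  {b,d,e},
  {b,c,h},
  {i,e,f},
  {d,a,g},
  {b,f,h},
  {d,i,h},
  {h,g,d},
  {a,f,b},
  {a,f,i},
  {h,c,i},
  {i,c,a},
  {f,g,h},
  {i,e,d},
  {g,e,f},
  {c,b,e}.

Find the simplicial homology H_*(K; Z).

Fix the vertex order a < b < c < d < e < f < g < h < i and write every simplex with vertices in increasing order. Then dim K = 2 and the simplices of K are:

  0-simplices (9): a, b, c, d, e, f, g, h, i
  1-simplices (27): ab, ac, ad, af, ag, ai, bc, bd, be, bf, bh, ce, cg, ch, ci, de, dg, dh, di, ef, eg, ei, fg, fh, fi, gh, hi
  2-simplices (18): abd, abf, acg, aci, adg, afi, bce, bch, bde, bfh, ceg, chi, dei, dgh, dhi, efg, efi, fgh

Hence C_0 ≅ Z^9, C_1 ≅ Z^27, C_2 ≅ Z^18.

The boundary map ∂_1: C_1 → C_0 maps an edge to its endpoints' difference, ∂[p,q] = q − p. For instance
  ∂ef = f − e.
The resulting 9×27 matrix has rank 8, and its Smith normal form has invariant factors (1,1,1,1,1,1,1,1).

Boundary ∂_2: C_2 → C_1 sends each 2-simplex [p,q,r] to [q,r] − [p,r] + [p,q]. For instance
  ∂acg = cg − ag + ac,
  ∂efi = fi − ei + ef.
This gives a 27×18 integer matrix of rank 17; reducing to Smith normal form yields diagonal entries (1,1,1,1,1,1,1,1,1,1,1,1,1,1,1,1,1).

Now H_k = ker ∂_k / im ∂_{k+1}, so:

  H_0: rank C_0 − rank ∂_1 = 9 − 8 = 1, and the invariant factors of ∂_1 are all 1, so H_0 ≅ Z.
  H_1: rank ker ∂_1 − rank ∂_2 = (27 − 8) − 17 = 2, and the invariant factors of ∂_2 are all 1, so H_1 ≅ Z^2.
  H_2: rank ker ∂_2 − rank ∂_3 = (18 − 17) − 0 = 1, and there is no ∂_3, so H_2 ≅ Z.

As a check, the Euler characteristic is 9 − 27 + 18 = 0, which agrees with 1 − 2 + 1 = 0.

H_0 = Z,  H_1 = Z^2,  H_2 = Z.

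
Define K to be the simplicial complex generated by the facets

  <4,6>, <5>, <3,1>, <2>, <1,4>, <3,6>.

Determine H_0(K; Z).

H_0 = Z^3.

We work with the vertex ordering 1 < 2 < 3 < 4 < 5 < 6. The simplices of K, each written with vertices in increasing order, are:

  0-simplices (6): [1], [2], [3], [4], [5], [6]
  1-simplices (4): [1,3], [1,4], [3,6], [4,6]

giving chain groups C_0 ≅ Z^6, C_1 ≅ Z^4.

∂_1: C_1 → C_0 sends each edge [p,q] (with p < q) to q − p. For instance
  ∂[4,6] = [6] − [4].
The 6×4 boundary matrix has rank 3 and Smith normal form diag(1,1,1).

Reading off H_k = ker ∂_k / im ∂_{k+1}:

  H_0: rank C_0 − rank ∂_1 = 6 − 3 = 3, and the invariant factors of ∂_1 are all 1, so H_0 ≅ Z^3.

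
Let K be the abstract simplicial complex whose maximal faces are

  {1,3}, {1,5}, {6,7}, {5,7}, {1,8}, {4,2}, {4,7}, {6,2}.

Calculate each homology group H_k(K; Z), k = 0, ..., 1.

We work with the vertex ordering 1 < 2 < 3 < 4 < 5 < 6 < 7 < 8. The simplices of K, each written with vertices in increasing order, are:

  0-simplices (8): [1], [2], [3], [4], [5], [6], [7], [8]
  1-simplices (8): [1,3], [1,5], [1,8], [2,4], [2,6], [4,7], [5,7], [6,7]

giving chain groups C_0 ≅ Z^8, C_1 ≅ Z^8.

Boundary ∂_1: C_1 → C_0 maps an edge to its endpoints' difference, ∂[p,q] = q − p. For instance
  ∂[1,8] = [8] − [1].
As a 8×8 matrix over Z this has rank 7, with invariant factors (1,1,1,1,1,1,1).

Computing H_k = (kernel of ∂_k) / (image of ∂_{k+1}):

  H_0: rank C_0 − rank ∂_1 = 8 − 7 = 1, and the invariant factors of ∂_1 are all 1, so H_0 ≅ Z.
  H_1: rank ker ∂_1 − rank ∂_2 = (8 − 7) − 0 = 1, and there is no ∂_2, so H_1 ≅ Z.

H_0 ≅ Z,  H_1 ≅ Z.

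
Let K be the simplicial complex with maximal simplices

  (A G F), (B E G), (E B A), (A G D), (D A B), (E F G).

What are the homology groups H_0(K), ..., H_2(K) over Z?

K has 6 vertices, 12 edges, 6 triangles.
rank ∂_0 = 0, rank ∂_1 = 5 ⇒ b_0 = 6 − 0 − 5 = 1; all invariant factors of ∂_1 are 1 so no torsion. So H_0 ≅ Z.
rank ∂_1 = 5, rank ∂_2 = 6 ⇒ b_1 = 12 − 5 − 6 = 1; all invariant factors of ∂_2 are 1 so no torsion. So H_1 ≅ Z.
rank ∂_2 = 6, rank ∂_3 = 0 ⇒ b_2 = 6 − 6 − 0 = 0. So H_2 ≅ 0.

H_0 = Z,  H_1 = Z,  H_2 = 0.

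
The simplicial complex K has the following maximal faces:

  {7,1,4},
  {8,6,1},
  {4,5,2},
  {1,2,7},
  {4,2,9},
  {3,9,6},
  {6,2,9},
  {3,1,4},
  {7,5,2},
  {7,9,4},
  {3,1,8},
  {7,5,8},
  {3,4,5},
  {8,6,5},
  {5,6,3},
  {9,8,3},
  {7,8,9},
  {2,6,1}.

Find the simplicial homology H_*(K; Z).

Take the total order 1 < 2 < 3 < 4 < 5 < 6 < 7 < 8 < 9 on the vertex set. Then K (dimension 2) consists of the simplices:

  0-simplices (9): [1], [2], [3], [4], [5], [6], [7], [8], [9]
  1-simplices (27): (27 of them)
  2-simplices (18): [1,2,6], [1,2,7], [1,3,4], [1,3,8], [1,4,7], [1,6,8], [2,4,5], [2,4,9], [2,5,7], [2,6,9], [3,4,5], [3,5,6], [3,6,9], [3,8,9], [4,7,9], [5,6,8], [5,7,8], [7,8,9]

giving chain groups C_0 ≅ Z^9, C_1 ≅ Z^27, C_2 ≅ Z^18.

∂_1: C_1 → C_0 is given by ∂[p,q] = [q] − [p]. For instance
  ∂[1,7] = [7] − [1].
The resulting 9×27 matrix has rank 8, and its Smith normal form has invariant factors (1,1,1,1,1,1,1,1).

The boundary map ∂_2: C_2 → C_1 acts by ∂[p,q,r] = [q,r] − [p,r] + [p,q]. For instance
  ∂[3,6,9] = [6,9] − [3,9] + [3,6],
  ∂[1,2,6] = [2,6] − [1,6] + [1,2].
The 27×18 boundary matrix has rank 18 and Smith normal form diag(1,1,1,1,1,1,1,1,1,1,1,1,1,1,1,1,1,2).

Now H_k = ker ∂_k / im ∂_{k+1}, so:

  H_0: rank C_0 − rank ∂_1 = 9 − 8 = 1, and the invariant factors of ∂_1 are all 1, so H_0 = Z.
  H_1: rank ker ∂_1 − rank ∂_2 = (27 − 8) − 18 = 1, and ∂_2 has invariant factor 2 > 1, so H_1 = Z ⊕ Z_2.
  H_2: rank ker ∂_2 − rank ∂_3 = (18 − 18) − 0 = 0, and there is no ∂_3, so H_2 = 0.

H_0 = Z,  H_1 = Z ⊕ Z_2,  H_2 = 0.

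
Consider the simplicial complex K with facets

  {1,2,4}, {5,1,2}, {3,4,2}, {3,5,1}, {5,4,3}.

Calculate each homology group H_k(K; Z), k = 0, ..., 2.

H_0 = Z,  H_1 = Z,  H_2 = 0.

K has 5 vertices, 10 edges, 5 triangles.
rank ∂_0 = 0, rank ∂_1 = 4 ⇒ b_0 = 5 − 0 − 4 = 1; all invariant factors of ∂_1 are 1 so no torsion. So H_0 ≅ Z.
rank ∂_1 = 4, rank ∂_2 = 5 ⇒ b_1 = 10 − 4 − 5 = 1; all invariant factors of ∂_2 are 1 so no torsion. So H_1 ≅ Z.
rank ∂_2 = 5, rank ∂_3 = 0 ⇒ b_2 = 5 − 5 − 0 = 0. So H_2 ≅ 0.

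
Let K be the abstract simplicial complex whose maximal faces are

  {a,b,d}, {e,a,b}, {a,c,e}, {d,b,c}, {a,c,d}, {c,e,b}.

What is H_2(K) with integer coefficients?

Take the total order a < b < c < d < e on the vertex set. Then K (dimension 2) consists of the simplices:

  0-simplices (5): a, b, c, d, e
  1-simplices (9): ab, ac, ad, ae, bc, bd, be, cd, ce
  2-simplices (6): abd, abe, acd, ace, bcd, bce

so the chain groups are C_0 ≅ Z^5, C_1 ≅ Z^9, C_2 ≅ Z^6.

Boundary ∂_1: C_1 → C_0 sends each edge [p,q] (with p < q) to q − p. For instance
  ∂bc = c − b.
As a 5×9 matrix over Z this has rank 4, with invariant factors (1,1,1,1).

∂_2: C_2 → C_1 maps a triangle to the signed sum of its edges. For instance
  ∂abd = bd − ad + ab,
  ∂ace = ce − ae + ac.
As a 9×6 matrix over Z this has rank 5, with invariant factors (1,1,1,1,1).

Now H_k = ker ∂_k / im ∂_{k+1}, so:

  H_2: rank ker ∂_2 − rank ∂_3 = (6 − 5) − 0 = 1, and there is no ∂_3, so H_2 ≅ Z.

(K is a triangulation of the 2-sphere S^2.)

H_2 ≅ Z.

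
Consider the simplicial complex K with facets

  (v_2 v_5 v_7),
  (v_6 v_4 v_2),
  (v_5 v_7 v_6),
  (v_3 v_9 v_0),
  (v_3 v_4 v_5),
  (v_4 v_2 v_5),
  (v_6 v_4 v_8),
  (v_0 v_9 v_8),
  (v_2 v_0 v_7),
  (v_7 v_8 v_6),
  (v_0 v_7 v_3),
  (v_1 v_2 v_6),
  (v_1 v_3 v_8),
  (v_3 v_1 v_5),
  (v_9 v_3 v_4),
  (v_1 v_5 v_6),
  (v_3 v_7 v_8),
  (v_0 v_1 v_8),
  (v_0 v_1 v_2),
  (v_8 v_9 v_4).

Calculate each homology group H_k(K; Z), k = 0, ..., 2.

H_0 ≅ Z,  H_1 ≅ Z ⊕ Z_2,  H_2 = 0.

We work with the vertex ordering v_0 < v_1 < v_2 < v_3 < v_4 < v_5 < v_6 < v_7 < v_8 < v_9. The simplices of K, each written with vertices in increasing order, are:

  0-simplices (10): [v_0], [v_1], [v_2], [v_3], [v_4], [v_5], [v_6], [v_7], [v_8], [v_9]
  1-simplices (30): (30 of them)
  2-simplices (20): (20 of them)

so the chain groups are C_0 ≅ Z^10, C_1 ≅ Z^30, C_2 ≅ Z^20.

Boundary ∂_1: C_1 → C_0 sends each edge [p,q] (with p < q) to q − p. For instance
  ∂[v_4,v_5] = [v_5] − [v_4].
This gives a 10×30 integer matrix of rank 9; reducing to Smith normal form yields diagonal entries (1,1,1,1,1,1,1,1,1).

∂_2: C_2 → C_1 acts by ∂[p,q,r] = [q,r] − [p,r] + [p,q]. For instance
  ∂[v_0,v_3,v_9] = [v_3,v_9] − [v_0,v_9] + [v_0,v_3],
  ∂[v_6,v_7,v_8] = [v_7,v_8] − [v_6,v_8] + [v_6,v_7].
The 30×20 boundary matrix has rank 20 and Smith normal form diag(1,1,1,1,1,1,1,1,1,1,1,1,1,1,1,1,1,1,1,2).

Computing H_k = (kernel of ∂_k) / (image of ∂_{k+1}):

  H_0: rank C_0 − rank ∂_1 = 10 − 9 = 1, and the invariant factors of ∂_1 are all 1, so H_0 ≅ Z.
  H_1: rank ker ∂_1 − rank ∂_2 = (30 − 9) − 20 = 1, and ∂_2 has invariant factor 2 > 1, so H_1 ≅ Z ⊕ Z_2.
  H_2: rank ker ∂_2 − rank ∂_3 = (20 − 20) − 0 = 0, and there is no ∂_3, so H_2 ≅ 0.

(K is a triangulation of the Klein bottle.)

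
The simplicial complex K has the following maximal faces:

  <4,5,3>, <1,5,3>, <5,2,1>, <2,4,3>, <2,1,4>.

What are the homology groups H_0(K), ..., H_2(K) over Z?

Fix the vertex order 1 < 2 < 3 < 4 < 5 and write every simplex with vertices in increasing order. Then dim K = 2 and the simplices of K are:

  0-simplices (5): [1], [2], [3], [4], [5]
  1-simplices (10): [1,2], [1,3], [1,4], [1,5], [2,3], [2,4], [2,5], [3,4], [3,5], [4,5]
  2-simplices (5): [1,2,4], [1,2,5], [1,3,5], [2,3,4], [3,4,5]

giving chain groups C_0 ≅ Z^5, C_1 ≅ Z^10, C_2 ≅ Z^5.

∂_1: C_1 → C_0 is given by ∂[p,q] = [q] − [p]. For instance
  ∂[1,4] = [4] − [1].
The resulting 5×10 matrix has rank 4, and its Smith normal form has invariant factors (1,1,1,1).

The boundary map ∂_2: C_2 → C_1 maps a triangle to the signed sum of its edges. For instance
  ∂[2,3,4] = [3,4] − [2,4] + [2,3],
  ∂[3,4,5] = [4,5] − [3,5] + [3,4].
As a 10×5 matrix over Z this has rank 5, with invariant factors (1,1,1,1,1).

From H_k ≅ ker(∂_k) / im(∂_{k+1}) we obtain:

  H_0: rank C_0 − rank ∂_1 = 5 − 4 = 1, and the invariant factors of ∂_1 are all 1, so H_0 ≅ Z.
  H_1: rank ker ∂_1 − rank ∂_2 = (10 − 4) − 5 = 1, and the invariant factors of ∂_2 are all 1, so H_1 ≅ Z.
  H_2: rank ker ∂_2 − rank ∂_3 = (5 − 5) − 0 = 0, and there is no ∂_3, so H_2 ≅ 0.

H_0 = Z,  H_1 = Z,  H_2 = 0.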